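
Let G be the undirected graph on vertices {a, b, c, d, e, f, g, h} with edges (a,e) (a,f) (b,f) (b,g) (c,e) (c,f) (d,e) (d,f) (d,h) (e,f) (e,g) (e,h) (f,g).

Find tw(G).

A width-2 tree decomposition is:
Bags: B1 = {d, e, f}  B2 = {e, f, g}  B3 = {b, f, g}  B4 = {a, e, f}  B5 = {d, e, h}  B6 = {c, e, f}
Tree: B1–B2, B2–B3, B2–B4, B1–B5, B1–B6
The largest bag has 3 vertices, giving width 2; this decomposition certifies tw(G) ≤ 2. Conversely, {d, e, h} is a clique of size 3, and the vertices of any clique must share a bag in every tree decomposition; so some bag has ≥ 3 vertices and tw(G) ≥ 2. The upper and lower bounds meet at 2, so that is the treewidth.

2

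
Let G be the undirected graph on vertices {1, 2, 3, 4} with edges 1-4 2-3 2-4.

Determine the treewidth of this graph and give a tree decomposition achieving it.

Treewidth 1.
One optimal decomposition is:
Bags: B1 = {2, 3}  B2 = {2, 4}  B3 = {1, 4}
Tree: B1–B2, B2–B3

The largest bag has 2 vertices, giving width 1; this decomposition certifies tw(G) ≤ 1. Any graph with an edge has treewidth ≥ 1, and G has the edge 3–2. The upper and lower bounds meet at 1, so that is the treewidth.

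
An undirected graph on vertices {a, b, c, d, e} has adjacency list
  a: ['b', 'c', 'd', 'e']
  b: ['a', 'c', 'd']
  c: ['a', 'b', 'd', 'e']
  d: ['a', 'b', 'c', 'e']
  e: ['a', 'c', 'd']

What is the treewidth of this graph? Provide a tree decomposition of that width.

The largest bag has 4 vertices, giving width 3; this decomposition certifies tw(G) ≤ 3. On the other hand G contains the 4-clique {a, c, d, e}. A clique must lie in a single bag of any decomposition, so no decomposition can have width below 3. Hence tw(G) = 3 exactly.

Treewidth 3.
Bags: B1 = {a, b, c, d}  B2 = {a, c, d, e}
Tree: B1–B2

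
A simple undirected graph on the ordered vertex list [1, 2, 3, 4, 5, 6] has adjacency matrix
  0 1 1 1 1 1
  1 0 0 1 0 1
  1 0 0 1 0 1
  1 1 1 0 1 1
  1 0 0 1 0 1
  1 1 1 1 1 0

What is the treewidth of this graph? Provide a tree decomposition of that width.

Treewidth 3.
Bags: B1 = {1, 2, 4, 6}  B2 = {1, 4, 5, 6}  B3 = {1, 3, 4, 6}
Tree: B1–B2, B1–B3

Every bag has size at most 4, so the width is 4 − 1 = 3 and tw(G) ≤ 3. On the other hand G contains the 4-clique {1, 2, 4, 6}. A clique must lie in a single bag of any decomposition, so no decomposition can have width below 3. The upper and lower bounds meet at 3, so that is the treewidth.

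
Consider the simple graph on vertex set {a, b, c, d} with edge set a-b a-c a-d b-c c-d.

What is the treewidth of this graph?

2

A width-2 tree decomposition is:
Bags: B1 = {a, b, c}  B2 = {a, c, d}
Tree: B1–B2
Every bag has size at most 3, so the width is 3 − 1 = 2 and tw(G) ≤ 2. Conversely, {a, c, d} is a clique of size 3, and the vertices of any clique must share a bag in every tree decomposition; so some bag has ≥ 3 vertices and tw(G) ≥ 2. Combining the bounds, tw(G) = 2.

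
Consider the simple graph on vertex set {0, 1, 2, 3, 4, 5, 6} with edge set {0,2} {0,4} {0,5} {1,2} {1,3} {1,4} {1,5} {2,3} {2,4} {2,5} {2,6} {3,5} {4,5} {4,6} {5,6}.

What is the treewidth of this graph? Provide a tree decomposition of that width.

Treewidth 3.
One such decomposition:
Bags: B1 = {1, 2, 3, 5}  B2 = {1, 2, 4, 5}  B3 = {0, 2, 4, 5}  B4 = {2, 4, 5, 6}
Tree: B1–B2, B2–B3, B3–B4

Each bag holds 4 vertices, so the decomposition has width 3, which upper-bounds the treewidth. On the other hand G contains the 4-clique {1, 2, 3, 5}. A clique must lie in a single bag of any decomposition, so no decomposition can have width below 3. Combining the bounds, tw(G) = 3.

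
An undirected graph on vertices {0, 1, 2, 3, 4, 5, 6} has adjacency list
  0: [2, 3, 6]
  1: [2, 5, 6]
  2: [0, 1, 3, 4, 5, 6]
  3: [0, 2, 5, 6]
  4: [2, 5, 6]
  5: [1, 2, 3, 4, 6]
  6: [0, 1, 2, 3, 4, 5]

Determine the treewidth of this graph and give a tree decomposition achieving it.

Treewidth 3.
One such decomposition:
Bags: B1 = {2, 3, 5, 6}  B2 = {2, 4, 5, 6}  B3 = {1, 2, 5, 6}  B4 = {0, 2, 3, 6}
Tree: B1–B2, B2–B3, B1–B4

Every bag has size at most 4, so the width is 4 − 1 = 3 and tw(G) ≤ 3. On the other hand G contains the 4-clique {0, 2, 3, 6}. A clique must lie in a single bag of any decomposition, so no decomposition can have width below 3. Combining the bounds, tw(G) = 3.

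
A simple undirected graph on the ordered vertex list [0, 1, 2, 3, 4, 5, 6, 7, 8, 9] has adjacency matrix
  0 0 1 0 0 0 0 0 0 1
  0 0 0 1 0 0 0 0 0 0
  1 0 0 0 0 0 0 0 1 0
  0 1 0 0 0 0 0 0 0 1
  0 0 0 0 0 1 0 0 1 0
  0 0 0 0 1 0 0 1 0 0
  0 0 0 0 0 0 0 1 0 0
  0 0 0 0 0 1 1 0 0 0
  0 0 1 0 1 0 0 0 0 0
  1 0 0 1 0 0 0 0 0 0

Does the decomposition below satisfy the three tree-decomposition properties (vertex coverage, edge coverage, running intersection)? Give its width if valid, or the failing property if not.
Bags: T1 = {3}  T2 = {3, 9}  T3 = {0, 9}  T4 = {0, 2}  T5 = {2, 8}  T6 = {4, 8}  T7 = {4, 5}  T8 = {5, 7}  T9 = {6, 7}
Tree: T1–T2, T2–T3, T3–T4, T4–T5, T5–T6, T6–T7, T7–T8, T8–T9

No — vertex 1 appears in no bag.

A tree decomposition must satisfy three properties: every vertex lies in some bag; for every edge, both endpoints lie together in some bag; and for every vertex, the bags containing it form a connected subtree. Here vertex 1 appears in no bag, so the decomposition is invalid.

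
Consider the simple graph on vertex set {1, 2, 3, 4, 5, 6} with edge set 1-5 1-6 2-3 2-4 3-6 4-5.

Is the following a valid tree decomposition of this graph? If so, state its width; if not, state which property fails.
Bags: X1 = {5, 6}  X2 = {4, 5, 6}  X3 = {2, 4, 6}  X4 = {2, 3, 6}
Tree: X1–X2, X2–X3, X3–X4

A tree decomposition must satisfy three properties: every vertex lies in some bag; for every edge, both endpoints lie together in some bag; and for every vertex, the bags containing it form a connected subtree. Here vertex 1 appears in no bag, so the decomposition is invalid.

No — vertex 1 appears in no bag.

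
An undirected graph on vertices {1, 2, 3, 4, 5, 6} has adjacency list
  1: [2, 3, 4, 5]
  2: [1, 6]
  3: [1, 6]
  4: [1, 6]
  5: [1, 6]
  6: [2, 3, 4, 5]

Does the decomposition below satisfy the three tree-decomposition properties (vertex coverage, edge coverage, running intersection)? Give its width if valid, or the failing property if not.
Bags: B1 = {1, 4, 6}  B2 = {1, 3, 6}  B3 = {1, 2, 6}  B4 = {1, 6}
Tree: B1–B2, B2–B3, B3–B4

A tree decomposition must satisfy three properties: every vertex lies in some bag; for every edge, both endpoints lie together in some bag; and for every vertex, the bags containing it form a connected subtree. Here vertex 5 appears in no bag, so the decomposition is invalid.

No — vertex 5 appears in no bag.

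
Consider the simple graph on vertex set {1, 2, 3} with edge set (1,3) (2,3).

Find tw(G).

1

A width-1 tree decomposition is:
Bags: B1 = {2, 3}  B2 = {1, 3}
Tree: B1–B2
The largest bag has 2 vertices, giving width 1; this decomposition certifies tw(G) ≤ 1. Any graph with an edge has treewidth ≥ 1, and G has the edge 3–2. Combining the bounds, tw(G) = 1.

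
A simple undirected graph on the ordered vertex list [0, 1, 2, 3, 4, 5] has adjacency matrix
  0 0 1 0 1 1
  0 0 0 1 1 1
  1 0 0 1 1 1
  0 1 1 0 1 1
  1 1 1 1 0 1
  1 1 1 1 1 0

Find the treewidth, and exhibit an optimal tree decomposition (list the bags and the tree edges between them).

Treewidth 3.
Bags: B1 = {2, 3, 4, 5}  B2 = {1, 3, 4, 5}  B3 = {0, 2, 4, 5}
Tree: B1–B2, B1–B3

Each bag holds 4 vertices, so the decomposition has width 3, which upper-bounds the treewidth. On the other hand G contains the 4-clique {1, 3, 4, 5}. A clique must lie in a single bag of any decomposition, so no decomposition can have width below 3. Combining the bounds, tw(G) = 3.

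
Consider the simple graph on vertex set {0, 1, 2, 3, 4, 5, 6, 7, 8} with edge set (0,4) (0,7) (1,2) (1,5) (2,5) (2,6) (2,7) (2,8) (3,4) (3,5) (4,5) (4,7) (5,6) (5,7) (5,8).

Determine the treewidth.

2

A width-2 tree decomposition is:
Bags: B1 = {4, 5, 7}  B2 = {0, 4, 7}  B3 = {2, 5, 7}  B4 = {2, 5, 8}  B5 = {2, 5, 6}  B6 = {3, 4, 5}  B7 = {1, 2, 5}
Tree: B1–B2, B1–B3, B3–B4, B4–B5, B1–B6, B5–B7
Each bag holds 3 vertices, so the decomposition has width 2, which upper-bounds the treewidth. Conversely, {0, 4, 7} is a clique of size 3, and the vertices of any clique must share a bag in every tree decomposition; so some bag has ≥ 3 vertices and tw(G) ≥ 2. The upper and lower bounds meet at 2, so that is the treewidth.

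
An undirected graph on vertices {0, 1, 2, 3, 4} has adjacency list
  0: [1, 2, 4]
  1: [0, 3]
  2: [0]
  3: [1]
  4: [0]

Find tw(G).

1

A width-1 tree decomposition is:
Bags: B1 = {0, 1}  B2 = {0, 4}  B3 = {1, 3}  B4 = {0, 2}
Tree: B1–B2, B1–B3, B1–B4
Every bag has size at most 2, so the width is 2 − 1 = 1 and tw(G) ≤ 1. Since G has at least one edge (e.g. 1–0), it is not an edgeless graph, so tw(G) ≥ 1. Therefore the treewidth is 1.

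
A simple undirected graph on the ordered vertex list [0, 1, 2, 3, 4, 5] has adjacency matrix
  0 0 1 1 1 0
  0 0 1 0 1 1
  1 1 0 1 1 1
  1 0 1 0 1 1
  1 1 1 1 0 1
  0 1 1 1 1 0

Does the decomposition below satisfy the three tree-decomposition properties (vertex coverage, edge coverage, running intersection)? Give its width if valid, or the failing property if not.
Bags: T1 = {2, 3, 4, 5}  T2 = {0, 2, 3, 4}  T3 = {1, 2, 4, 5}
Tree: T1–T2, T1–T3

Yes; width 3.

Every vertex of G appears in some bag (union = {0, 1, 2, 3, 4, 5}); every edge is covered by a bag; and for each vertex v the set of bags containing v is connected in the bag tree. The decomposition is therefore valid. The largest bag has 4 vertices, so the width is 3.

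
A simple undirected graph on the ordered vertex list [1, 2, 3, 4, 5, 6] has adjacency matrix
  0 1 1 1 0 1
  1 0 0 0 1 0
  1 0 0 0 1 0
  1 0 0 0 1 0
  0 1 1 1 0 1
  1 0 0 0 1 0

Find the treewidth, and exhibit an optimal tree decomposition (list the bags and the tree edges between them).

Each bag holds 3 vertices, so the decomposition has width 2, which upper-bounds the treewidth. The edges 5–3–1–2–5 form a cycle, so G is not a tree and its treewidth is at least 2. Hence tw(G) = 2 exactly.

Treewidth 2.
Bags: B1 = {1, 3, 5}  B2 = {1, 2, 5}  B3 = {1, 5, 6}  B4 = {1, 4, 5}
Tree: B1–B2, B2–B3, B3–B4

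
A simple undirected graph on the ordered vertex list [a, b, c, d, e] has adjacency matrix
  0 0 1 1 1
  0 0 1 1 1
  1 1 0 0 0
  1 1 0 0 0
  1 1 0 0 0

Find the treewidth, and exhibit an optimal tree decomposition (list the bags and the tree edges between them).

Each bag holds 3 vertices, so the decomposition has width 2, which upper-bounds the treewidth. For the lower bound, G contains the cycle a–e–b–c–a, so G is not a forest; only forests have treewidth ≤ 1, hence tw(G) ≥ 2. Combining the bounds, tw(G) = 2.

Treewidth 2.
One optimal decomposition is:
Bags: B1 = {a, b, e}  B2 = {a, b, c}  B3 = {a, b, d}
Tree: B1–B2, B2–B3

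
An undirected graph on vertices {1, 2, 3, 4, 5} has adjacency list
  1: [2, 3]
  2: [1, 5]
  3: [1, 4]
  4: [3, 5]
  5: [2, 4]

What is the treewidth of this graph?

2

A width-2 tree decomposition is:
Bags: B1 = {3, 4, 5}  B2 = {1, 3, 5}  B3 = {1, 2, 5}
Tree: B1–B2, B2–B3
Every bag has size at most 3, so the width is 3 − 1 = 2 and tw(G) ≤ 2. The edges 5–4–3–1–2–5 form a cycle, so G is not a tree and its treewidth is at least 2. Therefore the treewidth is 2.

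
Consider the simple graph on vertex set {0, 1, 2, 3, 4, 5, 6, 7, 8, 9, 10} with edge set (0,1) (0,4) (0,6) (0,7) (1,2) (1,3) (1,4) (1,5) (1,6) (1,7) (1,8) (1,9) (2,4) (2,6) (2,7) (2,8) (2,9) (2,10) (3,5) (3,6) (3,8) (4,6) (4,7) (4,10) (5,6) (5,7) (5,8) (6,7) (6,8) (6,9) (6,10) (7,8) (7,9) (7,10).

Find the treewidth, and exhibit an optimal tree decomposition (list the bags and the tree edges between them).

Treewidth 4.
One optimal decomposition is:
Bags: B1 = {1, 2, 4, 6, 7}  B2 = {2, 4, 6, 7, 10}  B3 = {1, 2, 6, 7, 8}  B4 = {1, 2, 6, 7, 9}  B5 = {1, 5, 6, 7, 8}  B6 = {1, 3, 5, 6, 8}  B7 = {0, 1, 4, 6, 7}
Tree: B1–B2, B1–B3, B3–B4, B3–B5, B5–B6, B1–B7

Every bag has size at most 5, so the width is 5 − 1 = 4 and tw(G) ≤ 4. Conversely, {1, 3, 5, 6, 8} is a clique of size 5, and the vertices of any clique must share a bag in every tree decomposition; so some bag has ≥ 5 vertices and tw(G) ≥ 4. Therefore the treewidth is 4.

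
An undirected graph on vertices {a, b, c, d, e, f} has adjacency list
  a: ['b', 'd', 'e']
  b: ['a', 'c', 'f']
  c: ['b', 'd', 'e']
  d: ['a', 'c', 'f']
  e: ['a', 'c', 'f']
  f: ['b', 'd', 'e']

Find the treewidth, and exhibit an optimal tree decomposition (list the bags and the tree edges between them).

The largest bag has 4 vertices, giving width 3; this decomposition certifies tw(G) ≤ 3. For the lower bound: the 4 vertex sets {a,d}, {e,f}, {c}, {b} are disjoint, each induces a connected subgraph, and every pair is joined by at least one edge of G. Contracting each set to a single vertex therefore yields K_{4} as a minor, and since treewidth is minor-monotone, tw(G) ≥ tw(K_{4}) = 3. Combining the bounds, tw(G) = 3.

Treewidth 3.
One such decomposition:
Bags: B1 = {a, c, d, f}  B2 = {a, c, e, f}  B3 = {a, b, c, f}
Tree: B1–B2, B2–B3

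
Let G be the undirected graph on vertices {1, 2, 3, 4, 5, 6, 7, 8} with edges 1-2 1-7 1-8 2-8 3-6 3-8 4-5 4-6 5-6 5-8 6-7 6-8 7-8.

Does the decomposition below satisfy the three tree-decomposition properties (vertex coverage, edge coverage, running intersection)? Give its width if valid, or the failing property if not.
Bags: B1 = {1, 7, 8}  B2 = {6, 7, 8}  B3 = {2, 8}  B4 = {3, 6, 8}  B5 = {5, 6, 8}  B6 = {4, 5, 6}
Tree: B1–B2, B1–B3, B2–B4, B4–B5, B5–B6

No — edge (1,2) lies in no bag.

A tree decomposition must satisfy three properties: every vertex lies in some bag; for every edge, both endpoints lie together in some bag; and for every vertex, the bags containing it form a connected subtree. Here edge (1,2) lies in no bag, so the decomposition is invalid.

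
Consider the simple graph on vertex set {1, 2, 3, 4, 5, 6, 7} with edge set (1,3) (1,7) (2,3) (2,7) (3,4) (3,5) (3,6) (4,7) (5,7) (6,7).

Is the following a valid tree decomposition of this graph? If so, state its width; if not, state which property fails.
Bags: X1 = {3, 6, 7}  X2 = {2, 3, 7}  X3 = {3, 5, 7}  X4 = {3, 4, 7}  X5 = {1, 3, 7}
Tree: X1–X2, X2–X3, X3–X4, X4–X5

Yes; width 2.

Vertex coverage: the bags together contain {1, 2, 3, 4, 5, 6, 7}, the full vertex set. Edge coverage: each edge of G has both endpoints in at least one bag. Running intersection: for every vertex, the bags containing it form a connected subtree. All three properties hold, so this is a valid tree decomposition of width max|bag| − 1 = 2, and hence tw(G) ≤ 2.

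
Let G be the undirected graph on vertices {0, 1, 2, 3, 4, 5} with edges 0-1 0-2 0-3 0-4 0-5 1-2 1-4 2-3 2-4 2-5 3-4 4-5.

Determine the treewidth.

3

A width-3 tree decomposition is:
Bags: B1 = {0, 2, 3, 4}  B2 = {0, 2, 4, 5}  B3 = {0, 1, 2, 4}
Tree: B1–B2, B1–B3
The largest bag has 4 vertices, giving width 3; this decomposition certifies tw(G) ≤ 3. On the other hand G contains the 4-clique {0, 1, 2, 4}. A clique must lie in a single bag of any decomposition, so no decomposition can have width below 3. The upper and lower bounds meet at 3, so that is the treewidth.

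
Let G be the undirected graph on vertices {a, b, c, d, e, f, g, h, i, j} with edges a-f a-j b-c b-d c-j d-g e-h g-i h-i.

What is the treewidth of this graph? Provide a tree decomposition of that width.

Every bag has size at most 2, so the width is 2 − 1 = 1 and tw(G) ≤ 1. G has an edge, so its treewidth is at least 1. The upper and lower bounds meet at 1, so that is the treewidth.

Treewidth 1.
Bags: B1 = {a, f}  B2 = {a, j}  B3 = {c, j}  B4 = {b, c}  B5 = {b, d}  B6 = {d, g}  B7 = {g, i}  B8 = {h, i}  B9 = {e, h}
Tree: B1–B2, B2–B3, B3–B4, B4–B5, B5–B6, B6–B7, B7–B8, B8–B9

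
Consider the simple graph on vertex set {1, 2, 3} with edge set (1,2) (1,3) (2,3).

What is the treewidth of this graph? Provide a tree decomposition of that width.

Treewidth 2.
One optimal decomposition is:
Bags: B1 = {1, 2, 3}
Tree: (single bag)

With just one bag of size 3, the width is 3 − 1 = 2, so tw(G) ≤ 2. Conversely, {1, 2, 3} is a clique of size 3, and the vertices of any clique must share a bag in every tree decomposition; so some bag has ≥ 3 vertices and tw(G) ≥ 2. Hence tw(G) = 2 exactly.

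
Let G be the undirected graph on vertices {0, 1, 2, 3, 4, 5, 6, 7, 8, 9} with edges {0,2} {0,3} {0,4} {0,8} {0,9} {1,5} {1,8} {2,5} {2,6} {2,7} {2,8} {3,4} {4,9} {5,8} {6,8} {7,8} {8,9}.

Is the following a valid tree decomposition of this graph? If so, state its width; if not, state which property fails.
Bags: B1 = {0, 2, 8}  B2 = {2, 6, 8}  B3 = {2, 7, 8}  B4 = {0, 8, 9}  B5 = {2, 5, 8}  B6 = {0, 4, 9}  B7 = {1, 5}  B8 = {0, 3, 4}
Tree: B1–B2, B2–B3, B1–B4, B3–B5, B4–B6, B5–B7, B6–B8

No — edge (8,1) lies in no bag.

A tree decomposition must satisfy three properties: every vertex lies in some bag; for every edge, both endpoints lie together in some bag; and for every vertex, the bags containing it form a connected subtree. Here edge (8,1) lies in no bag, so the decomposition is invalid.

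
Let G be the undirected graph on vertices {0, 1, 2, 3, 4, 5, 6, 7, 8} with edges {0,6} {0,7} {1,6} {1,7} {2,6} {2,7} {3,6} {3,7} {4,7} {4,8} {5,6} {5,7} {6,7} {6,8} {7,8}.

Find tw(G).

A width-2 tree decomposition is:
Bags: B1 = {6, 7, 8}  B2 = {3, 6, 7}  B3 = {0, 6, 7}  B4 = {2, 6, 7}  B5 = {5, 6, 7}  B6 = {1, 6, 7}  B7 = {4, 7, 8}
Tree: B1–B2, B2–B3, B1–B4, B3–B5, B2–B6, B1–B7
Every bag has size at most 3, so the width is 3 − 1 = 2 and tw(G) ≤ 2. Conversely, {4, 7, 8} is a clique of size 3, and the vertices of any clique must share a bag in every tree decomposition; so some bag has ≥ 3 vertices and tw(G) ≥ 2. Therefore the treewidth is 2.

2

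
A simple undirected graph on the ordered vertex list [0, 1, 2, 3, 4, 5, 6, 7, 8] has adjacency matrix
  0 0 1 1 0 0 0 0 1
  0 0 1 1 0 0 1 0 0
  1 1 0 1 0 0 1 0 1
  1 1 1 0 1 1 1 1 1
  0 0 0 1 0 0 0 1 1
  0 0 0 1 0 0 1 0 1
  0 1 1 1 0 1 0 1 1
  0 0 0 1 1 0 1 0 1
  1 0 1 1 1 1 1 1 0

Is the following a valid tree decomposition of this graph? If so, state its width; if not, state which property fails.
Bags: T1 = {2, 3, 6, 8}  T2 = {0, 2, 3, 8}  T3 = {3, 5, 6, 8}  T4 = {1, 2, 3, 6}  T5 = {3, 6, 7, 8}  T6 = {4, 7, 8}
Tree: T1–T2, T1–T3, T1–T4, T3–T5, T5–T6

A tree decomposition must satisfy three properties: every vertex lies in some bag; for every edge, both endpoints lie together in some bag; and for every vertex, the bags containing it form a connected subtree. Here edge (3,4) lies in no bag, so the decomposition is invalid.

No — edge (3,4) lies in no bag.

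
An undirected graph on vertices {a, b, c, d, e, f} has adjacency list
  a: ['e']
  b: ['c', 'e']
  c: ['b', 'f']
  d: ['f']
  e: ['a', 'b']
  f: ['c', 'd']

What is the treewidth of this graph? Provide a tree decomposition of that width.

Treewidth 1.
One such decomposition:
Bags: B1 = {a, e}  B2 = {b, e}  B3 = {b, c}  B4 = {c, f}  B5 = {d, f}
Tree: B1–B2, B2–B3, B3–B4, B4–B5

The largest bag has 2 vertices, giving width 1; this decomposition certifies tw(G) ≤ 1. Any graph with an edge has treewidth ≥ 1, and G has the edge a–e. Hence tw(G) = 1 exactly.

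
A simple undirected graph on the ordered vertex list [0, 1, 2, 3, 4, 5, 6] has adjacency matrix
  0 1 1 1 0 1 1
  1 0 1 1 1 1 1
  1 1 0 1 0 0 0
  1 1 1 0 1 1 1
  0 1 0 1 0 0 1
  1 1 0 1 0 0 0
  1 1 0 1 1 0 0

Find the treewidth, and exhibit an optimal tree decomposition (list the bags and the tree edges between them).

Treewidth 3.
One optimal decomposition is:
Bags: B1 = {0, 1, 2, 3}  B2 = {0, 1, 3, 5}  B3 = {0, 1, 3, 6}  B4 = {1, 3, 4, 6}
Tree: B1–B2, B2–B3, B3–B4

The largest bag has 4 vertices, giving width 3; this decomposition certifies tw(G) ≤ 3. On the other hand G contains the 4-clique {0, 1, 2, 3}. A clique must lie in a single bag of any decomposition, so no decomposition can have width below 3. Hence tw(G) = 3 exactly.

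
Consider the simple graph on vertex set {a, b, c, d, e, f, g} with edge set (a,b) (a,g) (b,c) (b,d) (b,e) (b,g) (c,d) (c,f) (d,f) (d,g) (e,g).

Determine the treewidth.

2

A width-2 tree decomposition is:
Bags: B1 = {a, b, g}  B2 = {b, d, g}  B3 = {b, c, d}  B4 = {c, d, f}  B5 = {b, e, g}
Tree: B1–B2, B2–B3, B3–B4, B2–B5
Every bag has size at most 3, so the width is 3 − 1 = 2 and tw(G) ≤ 2. On the other hand G contains the 3-clique {c, d, f}. A clique must lie in a single bag of any decomposition, so no decomposition can have width below 2. Hence tw(G) = 2 exactly.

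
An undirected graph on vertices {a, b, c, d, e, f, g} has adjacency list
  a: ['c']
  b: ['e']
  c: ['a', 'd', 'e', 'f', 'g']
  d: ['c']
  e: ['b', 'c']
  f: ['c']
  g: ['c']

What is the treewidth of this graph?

1

A width-1 tree decomposition is:
Bags: B1 = {c, g}  B2 = {c, e}  B3 = {c, f}  B4 = {b, e}  B5 = {a, c}  B6 = {c, d}
Tree: B1–B2, B2–B3, B2–B4, B2–B5, B5–B6
Each bag holds 2 vertices, so the decomposition has width 1, which upper-bounds the treewidth. G has an edge, so its treewidth is at least 1. The upper and lower bounds meet at 1, so that is the treewidth.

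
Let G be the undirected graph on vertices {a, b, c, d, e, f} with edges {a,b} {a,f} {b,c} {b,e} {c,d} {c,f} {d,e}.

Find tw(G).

A width-2 tree decomposition is:
Bags: B1 = {a, b, f}  B2 = {b, c, f}  B3 = {b, c, e}  B4 = {c, d, e}
Tree: B1–B2, B2–B3, B3–B4
Every bag has size at most 3, so the width is 3 − 1 = 2 and tw(G) ≤ 2. The edges a–f–c–b–a form a cycle, so G is not a tree and its treewidth is at least 2. The upper and lower bounds meet at 2, so that is the treewidth.

2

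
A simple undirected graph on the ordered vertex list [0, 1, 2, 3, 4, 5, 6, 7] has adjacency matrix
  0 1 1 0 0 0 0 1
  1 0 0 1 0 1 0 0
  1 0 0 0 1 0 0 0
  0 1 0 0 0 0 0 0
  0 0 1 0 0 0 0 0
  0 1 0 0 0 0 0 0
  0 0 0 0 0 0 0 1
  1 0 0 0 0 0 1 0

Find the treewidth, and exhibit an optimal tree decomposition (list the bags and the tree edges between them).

Treewidth 1.
One such decomposition:
Bags: B1 = {0, 2}  B2 = {0, 1}  B3 = {1, 3}  B4 = {0, 7}  B5 = {2, 4}  B6 = {1, 5}  B7 = {6, 7}
Tree: B1–B2, B2–B3, B2–B4, B1–B5, B3–B6, B4–B7

Every bag has size at most 2, so the width is 2 − 1 = 1 and tw(G) ≤ 1. Any graph with an edge has treewidth ≥ 1, and G has the edge 2–0. Combining the bounds, tw(G) = 1.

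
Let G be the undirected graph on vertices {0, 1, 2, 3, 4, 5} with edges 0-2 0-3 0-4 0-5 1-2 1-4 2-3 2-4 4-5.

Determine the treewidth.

A width-2 tree decomposition is:
Bags: B1 = {0, 2, 4}  B2 = {0, 2, 3}  B3 = {1, 2, 4}  B4 = {0, 4, 5}
Tree: B1–B2, B1–B3, B1–B4
The largest bag has 3 vertices, giving width 2; this decomposition certifies tw(G) ≤ 2. For the lower bound, the 3 vertices {0, 2, 3} are pairwise adjacent, and any tree decomposition puts a clique entirely inside one bag — forcing width ≥ 2. Therefore the treewidth is 2.

2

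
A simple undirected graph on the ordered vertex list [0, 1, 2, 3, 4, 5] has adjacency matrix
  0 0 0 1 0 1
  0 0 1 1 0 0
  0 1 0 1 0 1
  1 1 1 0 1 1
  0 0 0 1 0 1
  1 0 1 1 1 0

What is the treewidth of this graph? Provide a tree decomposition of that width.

Treewidth 2.
One optimal decomposition is:
Bags: B1 = {1, 2, 3}  B2 = {2, 3, 5}  B3 = {0, 3, 5}  B4 = {3, 4, 5}
Tree: B1–B2, B2–B3, B2–B4

The largest bag has 3 vertices, giving width 2; this decomposition certifies tw(G) ≤ 2. For the lower bound, the 3 vertices {1, 2, 3} are pairwise adjacent, and any tree decomposition puts a clique entirely inside one bag — forcing width ≥ 2. The upper and lower bounds meet at 2, so that is the treewidth.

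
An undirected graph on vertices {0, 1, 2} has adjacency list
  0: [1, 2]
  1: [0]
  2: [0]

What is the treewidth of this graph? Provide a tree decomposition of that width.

The largest bag has 2 vertices, giving width 1; this decomposition certifies tw(G) ≤ 1. Any graph with an edge has treewidth ≥ 1, and G has the edge 0–1. Combining the bounds, tw(G) = 1.

Treewidth 1.
One optimal decomposition is:
Bags: B1 = {0, 1}  B2 = {0, 2}
Tree: B1–B2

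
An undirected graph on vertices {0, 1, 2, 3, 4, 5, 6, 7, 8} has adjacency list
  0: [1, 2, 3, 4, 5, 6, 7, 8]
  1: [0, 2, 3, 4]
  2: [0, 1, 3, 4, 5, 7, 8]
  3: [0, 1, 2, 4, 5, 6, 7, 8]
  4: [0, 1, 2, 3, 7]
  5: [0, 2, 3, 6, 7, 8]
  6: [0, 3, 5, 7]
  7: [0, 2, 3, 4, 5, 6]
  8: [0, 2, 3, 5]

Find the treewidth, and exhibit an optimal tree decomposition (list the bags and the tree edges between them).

Every bag has size at most 5, so the width is 5 − 1 = 4 and tw(G) ≤ 4. On the other hand G contains the 5-clique {0, 2, 3, 5, 8}. A clique must lie in a single bag of any decomposition, so no decomposition can have width below 4. Combining the bounds, tw(G) = 4.

Treewidth 4.
Bags: B1 = {0, 2, 3, 5, 7}  B2 = {0, 2, 3, 5, 8}  B3 = {0, 3, 5, 6, 7}  B4 = {0, 2, 3, 4, 7}  B5 = {0, 1, 2, 3, 4}
Tree: B1–B2, B1–B3, B1–B4, B4–B5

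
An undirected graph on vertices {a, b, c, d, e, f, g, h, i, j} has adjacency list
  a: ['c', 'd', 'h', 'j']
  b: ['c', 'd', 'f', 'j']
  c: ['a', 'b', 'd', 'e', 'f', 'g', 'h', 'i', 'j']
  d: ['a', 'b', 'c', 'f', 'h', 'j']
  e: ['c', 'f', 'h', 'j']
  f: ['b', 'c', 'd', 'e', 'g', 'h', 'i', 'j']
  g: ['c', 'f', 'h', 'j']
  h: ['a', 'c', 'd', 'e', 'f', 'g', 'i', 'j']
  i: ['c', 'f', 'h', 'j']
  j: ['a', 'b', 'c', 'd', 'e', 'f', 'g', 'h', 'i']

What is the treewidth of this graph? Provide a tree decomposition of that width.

Treewidth 4.
One optimal decomposition is:
Bags: B1 = {c, d, f, h, j}  B2 = {c, e, f, h, j}  B3 = {c, f, h, i, j}  B4 = {b, c, d, f, j}  B5 = {a, c, d, h, j}  B6 = {c, f, g, h, j}
Tree: B1–B2, B1–B3, B1–B4, B1–B5, B2–B6

The largest bag has 5 vertices, giving width 4; this decomposition certifies tw(G) ≤ 4. Conversely, {a, c, d, h, j} is a clique of size 5, and the vertices of any clique must share a bag in every tree decomposition; so some bag has ≥ 5 vertices and tw(G) ≥ 4. The upper and lower bounds meet at 4, so that is the treewidth.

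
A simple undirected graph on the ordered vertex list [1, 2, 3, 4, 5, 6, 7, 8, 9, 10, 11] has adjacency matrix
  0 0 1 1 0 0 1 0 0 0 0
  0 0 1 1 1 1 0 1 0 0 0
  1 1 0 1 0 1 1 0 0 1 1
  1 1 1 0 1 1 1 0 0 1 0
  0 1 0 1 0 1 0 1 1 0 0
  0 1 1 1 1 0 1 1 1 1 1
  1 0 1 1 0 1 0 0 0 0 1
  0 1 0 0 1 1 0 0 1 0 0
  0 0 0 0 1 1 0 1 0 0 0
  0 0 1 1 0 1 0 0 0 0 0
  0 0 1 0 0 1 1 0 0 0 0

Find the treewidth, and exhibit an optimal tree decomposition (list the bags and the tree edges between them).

Every bag has size at most 4, so the width is 4 − 1 = 3 and tw(G) ≤ 3. Conversely, {1, 3, 4, 7} is a clique of size 4, and the vertices of any clique must share a bag in every tree decomposition; so some bag has ≥ 4 vertices and tw(G) ≥ 3. Combining the bounds, tw(G) = 3.

Treewidth 3.
One such decomposition:
Bags: B1 = {2, 3, 4, 6}  B2 = {3, 4, 6, 10}  B3 = {2, 4, 5, 6}  B4 = {3, 4, 6, 7}  B5 = {2, 5, 6, 8}  B6 = {3, 6, 7, 11}  B7 = {1, 3, 4, 7}  B8 = {5, 6, 8, 9}
Tree: B1–B2, B1–B3, B2–B4, B3–B5, B4–B6, B4–B7, B5–B8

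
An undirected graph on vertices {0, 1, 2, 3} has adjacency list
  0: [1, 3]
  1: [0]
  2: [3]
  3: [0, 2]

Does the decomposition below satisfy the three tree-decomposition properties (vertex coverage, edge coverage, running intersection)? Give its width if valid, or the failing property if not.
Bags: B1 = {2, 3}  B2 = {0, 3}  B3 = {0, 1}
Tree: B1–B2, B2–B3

Vertex coverage: the bags together contain {0, 1, 2, 3}, the full vertex set. Edge coverage: each edge of G has both endpoints in at least one bag. Running intersection: for every vertex, the bags containing it form a connected subtree. All three properties hold, so this is a valid tree decomposition of width max|bag| − 1 = 1, and hence tw(G) ≤ 1.

Yes; width 1.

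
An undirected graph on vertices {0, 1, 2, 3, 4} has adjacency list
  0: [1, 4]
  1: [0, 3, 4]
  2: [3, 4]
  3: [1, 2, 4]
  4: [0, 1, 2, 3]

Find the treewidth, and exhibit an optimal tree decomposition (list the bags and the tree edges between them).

Every bag has size at most 3, so the width is 3 − 1 = 2 and tw(G) ≤ 2. On the other hand G contains the 3-clique {0, 1, 4}. A clique must lie in a single bag of any decomposition, so no decomposition can have width below 2. Hence tw(G) = 2 exactly.

Treewidth 2.
One optimal decomposition is:
Bags: B1 = {1, 3, 4}  B2 = {2, 3, 4}  B3 = {0, 1, 4}
Tree: B1–B2, B1–B3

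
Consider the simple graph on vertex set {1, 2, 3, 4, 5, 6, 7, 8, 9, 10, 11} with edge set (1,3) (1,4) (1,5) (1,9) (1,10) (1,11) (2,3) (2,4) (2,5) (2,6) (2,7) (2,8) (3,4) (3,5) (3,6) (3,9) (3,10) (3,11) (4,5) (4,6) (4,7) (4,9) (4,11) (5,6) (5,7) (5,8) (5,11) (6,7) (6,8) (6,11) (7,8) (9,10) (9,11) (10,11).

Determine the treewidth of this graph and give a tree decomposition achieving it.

Treewidth 4.
One optimal decomposition is:
Bags: B1 = {2, 3, 4, 5, 6}  B2 = {2, 4, 5, 6, 7}  B3 = {3, 4, 5, 6, 11}  B4 = {1, 3, 4, 5, 11}  B5 = {2, 5, 6, 7, 8}  B6 = {1, 3, 4, 9, 11}  B7 = {1, 3, 9, 10, 11}
Tree: B1–B2, B1–B3, B3–B4, B2–B5, B4–B6, B6–B7

The largest bag has 5 vertices, giving width 4; this decomposition certifies tw(G) ≤ 4. Conversely, {2, 5, 6, 7, 8} is a clique of size 5, and the vertices of any clique must share a bag in every tree decomposition; so some bag has ≥ 5 vertices and tw(G) ≥ 4. Combining the bounds, tw(G) = 4.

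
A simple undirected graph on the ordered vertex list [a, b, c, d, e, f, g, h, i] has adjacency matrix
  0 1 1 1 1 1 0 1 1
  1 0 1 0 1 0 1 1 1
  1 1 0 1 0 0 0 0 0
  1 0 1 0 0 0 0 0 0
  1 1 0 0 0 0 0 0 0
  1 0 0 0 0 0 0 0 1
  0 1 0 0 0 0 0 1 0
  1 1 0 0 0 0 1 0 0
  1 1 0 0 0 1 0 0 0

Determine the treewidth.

A width-2 tree decomposition is:
Bags: B1 = {a, b, h}  B2 = {a, b, c}  B3 = {a, b, i}  B4 = {b, g, h}  B5 = {a, c, d}  B6 = {a, b, e}  B7 = {a, f, i}
Tree: B1–B2, B2–B3, B1–B4, B2–B5, B3–B6, B3–B7
The largest bag has 3 vertices, giving width 2; this decomposition certifies tw(G) ≤ 2. For the lower bound, the 3 vertices {b, g, h} are pairwise adjacent, and any tree decomposition puts a clique entirely inside one bag — forcing width ≥ 2. Therefore the treewidth is 2.

2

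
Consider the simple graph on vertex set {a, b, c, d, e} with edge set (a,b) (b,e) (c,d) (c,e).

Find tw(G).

1

A width-1 tree decomposition is:
Bags: B1 = {c, d}  B2 = {c, e}  B3 = {b, e}  B4 = {a, b}
Tree: B1–B2, B2–B3, B3–B4
Every bag has size at most 2, so the width is 2 − 1 = 1 and tw(G) ≤ 1. Since G has at least one edge (e.g. d–c), it is not an edgeless graph, so tw(G) ≥ 1. Combining the bounds, tw(G) = 1.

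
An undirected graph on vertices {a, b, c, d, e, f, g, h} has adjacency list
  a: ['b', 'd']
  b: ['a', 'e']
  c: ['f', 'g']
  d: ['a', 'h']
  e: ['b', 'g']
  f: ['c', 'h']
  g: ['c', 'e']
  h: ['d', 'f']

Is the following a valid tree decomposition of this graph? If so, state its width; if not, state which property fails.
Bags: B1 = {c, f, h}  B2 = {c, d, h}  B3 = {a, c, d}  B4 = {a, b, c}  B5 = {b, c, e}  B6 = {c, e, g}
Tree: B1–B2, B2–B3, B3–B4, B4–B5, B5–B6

Yes; width 2.

Every vertex of G appears in some bag (union = {a, b, c, d, e, f, g, h}); every edge is covered by a bag; and for each vertex v the set of bags containing v is connected in the bag tree. The decomposition is therefore valid. The largest bag has 3 vertices, so the width is 2.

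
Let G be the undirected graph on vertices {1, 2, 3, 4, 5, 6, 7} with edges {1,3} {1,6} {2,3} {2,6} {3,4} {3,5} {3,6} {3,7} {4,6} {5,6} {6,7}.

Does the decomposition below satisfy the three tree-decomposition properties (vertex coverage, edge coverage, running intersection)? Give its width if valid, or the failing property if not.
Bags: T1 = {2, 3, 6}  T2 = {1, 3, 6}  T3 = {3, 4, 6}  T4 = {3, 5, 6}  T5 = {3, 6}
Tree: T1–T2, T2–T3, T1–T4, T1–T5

No — vertex 7 appears in no bag.

A tree decomposition must satisfy three properties: every vertex lies in some bag; for every edge, both endpoints lie together in some bag; and for every vertex, the bags containing it form a connected subtree. Here vertex 7 appears in no bag, so the decomposition is invalid.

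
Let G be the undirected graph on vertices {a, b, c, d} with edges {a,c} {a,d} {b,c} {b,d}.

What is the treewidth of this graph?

A width-2 tree decomposition is:
Bags: B1 = {a, b, c}  B2 = {a, b, d}
Tree: B1–B2
The largest bag has 3 vertices, giving width 2; this decomposition certifies tw(G) ≤ 2. For the lower bound, G contains the cycle a–c–b–d–a, so G is not a forest; only forests have treewidth ≤ 1, hence tw(G) ≥ 2. Combining the bounds, tw(G) = 2.

2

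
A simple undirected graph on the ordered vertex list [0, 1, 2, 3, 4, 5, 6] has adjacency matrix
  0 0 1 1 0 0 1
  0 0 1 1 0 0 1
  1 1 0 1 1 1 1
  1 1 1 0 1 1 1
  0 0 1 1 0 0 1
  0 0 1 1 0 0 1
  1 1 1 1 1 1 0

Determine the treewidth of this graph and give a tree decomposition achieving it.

The largest bag has 4 vertices, giving width 3; this decomposition certifies tw(G) ≤ 3. Conversely, {0, 2, 3, 6} is a clique of size 4, and the vertices of any clique must share a bag in every tree decomposition; so some bag has ≥ 4 vertices and tw(G) ≥ 3. Combining the bounds, tw(G) = 3.

Treewidth 3.
One such decomposition:
Bags: B1 = {0, 2, 3, 6}  B2 = {2, 3, 4, 6}  B3 = {2, 3, 5, 6}  B4 = {1, 2, 3, 6}
Tree: B1–B2, B2–B3, B3–B4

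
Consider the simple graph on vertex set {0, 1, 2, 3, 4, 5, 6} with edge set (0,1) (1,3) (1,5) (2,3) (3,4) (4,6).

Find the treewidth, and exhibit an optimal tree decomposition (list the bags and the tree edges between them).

Treewidth 1.
One such decomposition:
Bags: B1 = {2, 3}  B2 = {1, 3}  B3 = {3, 4}  B4 = {0, 1}  B5 = {4, 6}  B6 = {1, 5}
Tree: B1–B2, B2–B3, B2–B4, B3–B5, B4–B6

Each bag holds 2 vertices, so the decomposition has width 1, which upper-bounds the treewidth. G has an edge, so its treewidth is at least 1. Therefore the treewidth is 1.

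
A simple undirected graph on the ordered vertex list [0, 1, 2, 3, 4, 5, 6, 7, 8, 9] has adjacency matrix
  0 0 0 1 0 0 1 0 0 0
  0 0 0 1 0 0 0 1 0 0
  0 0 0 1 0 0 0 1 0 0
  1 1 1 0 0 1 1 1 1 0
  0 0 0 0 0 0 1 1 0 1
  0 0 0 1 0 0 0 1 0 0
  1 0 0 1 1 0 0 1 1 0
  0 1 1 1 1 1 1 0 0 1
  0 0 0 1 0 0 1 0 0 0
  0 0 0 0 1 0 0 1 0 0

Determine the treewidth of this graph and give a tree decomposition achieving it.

Treewidth 2.
One such decomposition:
Bags: B1 = {3, 5, 7}  B2 = {1, 3, 7}  B3 = {3, 6, 7}  B4 = {2, 3, 7}  B5 = {0, 3, 6}  B6 = {4, 6, 7}  B7 = {3, 6, 8}  B8 = {4, 7, 9}
Tree: B1–B2, B2–B3, B2–B4, B3–B5, B3–B6, B3–B7, B6–B8

Each bag holds 3 vertices, so the decomposition has width 2, which upper-bounds the treewidth. On the other hand G contains the 3-clique {4, 7, 9}. A clique must lie in a single bag of any decomposition, so no decomposition can have width below 2. Combining the bounds, tw(G) = 2.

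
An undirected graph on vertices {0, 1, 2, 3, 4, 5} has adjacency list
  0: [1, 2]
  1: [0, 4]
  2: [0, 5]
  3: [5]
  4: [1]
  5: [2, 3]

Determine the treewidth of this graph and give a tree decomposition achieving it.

Treewidth 1.
One optimal decomposition is:
Bags: B1 = {1, 4}  B2 = {0, 1}  B3 = {0, 2}  B4 = {2, 5}  B5 = {3, 5}
Tree: B1–B2, B2–B3, B3–B4, B4–B5

Each bag holds 2 vertices, so the decomposition has width 1, which upper-bounds the treewidth. Since G has at least one edge (e.g. 4–1), it is not an edgeless graph, so tw(G) ≥ 1. Combining the bounds, tw(G) = 1.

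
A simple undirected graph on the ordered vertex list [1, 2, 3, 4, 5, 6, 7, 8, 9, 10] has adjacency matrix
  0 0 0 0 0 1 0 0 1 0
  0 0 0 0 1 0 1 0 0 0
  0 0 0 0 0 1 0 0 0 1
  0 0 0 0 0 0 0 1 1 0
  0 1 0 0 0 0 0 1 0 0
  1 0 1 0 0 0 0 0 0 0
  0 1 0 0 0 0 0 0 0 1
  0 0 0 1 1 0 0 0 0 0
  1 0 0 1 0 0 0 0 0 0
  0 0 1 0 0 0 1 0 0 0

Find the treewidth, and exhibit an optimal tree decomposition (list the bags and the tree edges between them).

Treewidth 2.
One optimal decomposition is:
Bags: B1 = {1, 6, 9}  B2 = {3, 6, 9}  B3 = {3, 9, 10}  B4 = {7, 9, 10}  B5 = {2, 7, 9}  B6 = {2, 5, 9}  B7 = {5, 8, 9}  B8 = {4, 8, 9}
Tree: B1–B2, B2–B3, B3–B4, B4–B5, B5–B6, B6–B7, B7–B8

The largest bag has 3 vertices, giving width 2; this decomposition certifies tw(G) ≤ 2. The edges 9–1–6–3–10–7–2–5–8–4–9 form a cycle, so G is not a tree and its treewidth is at least 2. Hence tw(G) = 2 exactly.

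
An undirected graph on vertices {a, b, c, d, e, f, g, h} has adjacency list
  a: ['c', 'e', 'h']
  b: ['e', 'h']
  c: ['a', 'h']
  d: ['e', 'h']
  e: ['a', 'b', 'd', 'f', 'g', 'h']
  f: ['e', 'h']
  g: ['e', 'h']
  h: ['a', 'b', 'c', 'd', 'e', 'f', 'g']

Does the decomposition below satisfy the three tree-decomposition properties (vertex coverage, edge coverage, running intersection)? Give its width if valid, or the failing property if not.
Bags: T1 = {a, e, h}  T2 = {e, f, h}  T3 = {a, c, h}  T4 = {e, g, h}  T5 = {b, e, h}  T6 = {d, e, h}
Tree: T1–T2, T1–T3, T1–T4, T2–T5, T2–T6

Every vertex of G appears in some bag (union = {a, b, c, d, e, f, g, h}); every edge is covered by a bag; and for each vertex v the set of bags containing v is connected in the bag tree. The decomposition is therefore valid. The largest bag has 3 vertices, so the width is 2.

Yes; width 2.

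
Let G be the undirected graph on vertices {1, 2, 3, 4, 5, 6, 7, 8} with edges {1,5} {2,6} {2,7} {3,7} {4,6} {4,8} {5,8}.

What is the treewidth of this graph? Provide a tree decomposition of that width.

Treewidth 1.
One such decomposition:
Bags: B1 = {1, 5}  B2 = {5, 8}  B3 = {4, 8}  B4 = {4, 6}  B5 = {2, 6}  B6 = {2, 7}  B7 = {3, 7}
Tree: B1–B2, B2–B3, B3–B4, B4–B5, B5–B6, B6–B7

Every bag has size at most 2, so the width is 2 − 1 = 1 and tw(G) ≤ 1. G has an edge, so its treewidth is at least 1. Therefore the treewidth is 1.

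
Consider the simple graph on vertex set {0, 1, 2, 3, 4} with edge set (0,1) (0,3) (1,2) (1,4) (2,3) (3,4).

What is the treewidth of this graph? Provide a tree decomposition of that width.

The largest bag has 3 vertices, giving width 2; this decomposition certifies tw(G) ≤ 2. For the lower bound, G contains the cycle 0–3–4–1–0, so G is not a forest; only forests have treewidth ≤ 1, hence tw(G) ≥ 2. Therefore the treewidth is 2.

Treewidth 2.
Bags: B1 = {0, 1, 3}  B2 = {1, 3, 4}  B3 = {1, 2, 3}
Tree: B1–B2, B2–B3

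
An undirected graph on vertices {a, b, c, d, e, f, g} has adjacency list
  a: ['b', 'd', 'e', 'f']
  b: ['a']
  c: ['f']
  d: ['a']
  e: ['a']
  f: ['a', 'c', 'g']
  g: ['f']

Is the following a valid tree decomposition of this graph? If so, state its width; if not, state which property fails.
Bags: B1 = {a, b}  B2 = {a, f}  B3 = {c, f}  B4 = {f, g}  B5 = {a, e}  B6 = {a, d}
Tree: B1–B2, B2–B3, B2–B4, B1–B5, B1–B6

Vertex coverage: the bags together contain {a, b, c, d, e, f, g}, the full vertex set. Edge coverage: each edge of G has both endpoints in at least one bag. Running intersection: for every vertex, the bags containing it form a connected subtree. All three properties hold, so this is a valid tree decomposition of width max|bag| − 1 = 1, and hence tw(G) ≤ 1.

Yes; width 1.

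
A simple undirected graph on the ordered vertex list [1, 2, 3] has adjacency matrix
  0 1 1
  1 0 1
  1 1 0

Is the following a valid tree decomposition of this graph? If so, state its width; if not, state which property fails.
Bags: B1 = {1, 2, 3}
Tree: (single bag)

Yes; width 2.

Every vertex of G appears in some bag (union = {1, 2, 3}); every edge is covered by a bag; and for each vertex v the set of bags containing v is connected in the bag tree. The decomposition is therefore valid. The largest bag has 3 vertices, so the width is 2.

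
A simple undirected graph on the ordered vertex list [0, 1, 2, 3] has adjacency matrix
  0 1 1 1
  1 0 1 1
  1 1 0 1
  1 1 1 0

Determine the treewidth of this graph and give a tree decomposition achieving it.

With just one bag of size 4, the width is 4 − 1 = 3, so tw(G) ≤ 3. On the other hand G contains the 4-clique {0, 1, 2, 3}. A clique must lie in a single bag of any decomposition, so no decomposition can have width below 3. Combining the bounds, tw(G) = 3.

Treewidth 3.
One such decomposition:
Bags: B1 = {0, 1, 2, 3}
Tree: (single bag)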